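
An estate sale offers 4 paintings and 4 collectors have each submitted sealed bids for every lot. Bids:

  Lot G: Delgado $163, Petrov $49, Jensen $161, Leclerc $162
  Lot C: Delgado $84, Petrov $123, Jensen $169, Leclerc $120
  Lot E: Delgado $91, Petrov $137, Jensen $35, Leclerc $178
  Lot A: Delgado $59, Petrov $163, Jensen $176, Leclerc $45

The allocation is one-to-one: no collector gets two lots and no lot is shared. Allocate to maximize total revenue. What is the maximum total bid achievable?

Maximum total: $673

Optimal: Delgado→Lot G ($163), Petrov→Lot A ($163), Jensen→Lot C ($169), Leclerc→Lot E ($178) — total 163+163+169+178 = $673.
Max-entry greedy (repeatedly take the single best remaining cell) gives $640, worse by 33.
Swapping Delgado↔Leclerc (Delgado→Lot E $91, Leclerc→Lot G $162) loses 88.
Checked against all permutations: $673 is optimal.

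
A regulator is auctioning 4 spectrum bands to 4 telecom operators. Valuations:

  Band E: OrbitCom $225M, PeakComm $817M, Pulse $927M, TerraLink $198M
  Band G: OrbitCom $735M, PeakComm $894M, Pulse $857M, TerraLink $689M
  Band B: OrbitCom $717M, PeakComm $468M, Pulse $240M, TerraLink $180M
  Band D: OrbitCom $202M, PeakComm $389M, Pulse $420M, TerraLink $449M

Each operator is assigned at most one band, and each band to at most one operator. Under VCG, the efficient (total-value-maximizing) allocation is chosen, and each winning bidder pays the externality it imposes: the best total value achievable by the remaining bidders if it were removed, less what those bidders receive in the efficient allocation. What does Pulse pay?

Efficient allocation: OrbitCom→Band B ($717M), PeakComm→Band G ($894M), Pulse→Band E ($927M), TerraLink→Band D ($449M); total welfare W = $2987M.
Pulse receives Band E at value $927M, so the others get W − 927 = $2060M.
Without Pulse: best allocation of the remaining 3 bidders over all 4 bands is OrbitCom→Band B ($717M), PeakComm→Band E ($817M), TerraLink→Band G ($689M), total $2223M.
VCG payment = (others' best without Pulse) − (others' welfare with Pulse) = 2223 − 2060 = $163M.

Pulse pays $163M.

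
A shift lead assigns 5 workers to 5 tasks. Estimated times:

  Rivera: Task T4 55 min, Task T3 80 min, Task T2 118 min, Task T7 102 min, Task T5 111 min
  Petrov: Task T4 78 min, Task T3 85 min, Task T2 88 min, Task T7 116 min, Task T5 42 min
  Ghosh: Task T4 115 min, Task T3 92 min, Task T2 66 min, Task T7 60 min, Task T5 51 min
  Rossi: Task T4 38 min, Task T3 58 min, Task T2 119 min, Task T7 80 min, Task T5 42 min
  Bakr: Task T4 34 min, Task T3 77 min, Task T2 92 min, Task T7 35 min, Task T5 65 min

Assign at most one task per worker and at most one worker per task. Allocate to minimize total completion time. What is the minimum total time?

Minimum total: 256 min

Optimal: Rivera→Task T4 (55 min), Petrov→Task T5 (42 min), Ghosh→Task T2 (66 min), Rossi→Task T3 (58 min), Bakr→Task T7 (35 min) — total 55+42+66+58+35 = 256 min.
Min-entry greedy (repeatedly take the single cheapest remaining cell) gives 312 min, worse by 56.
Swapping Rossi↔Petrov (Rossi→Task T5 42 min, Petrov→Task T3 85 min) adds 27.
Checked against all permutations: 256 min is optimal.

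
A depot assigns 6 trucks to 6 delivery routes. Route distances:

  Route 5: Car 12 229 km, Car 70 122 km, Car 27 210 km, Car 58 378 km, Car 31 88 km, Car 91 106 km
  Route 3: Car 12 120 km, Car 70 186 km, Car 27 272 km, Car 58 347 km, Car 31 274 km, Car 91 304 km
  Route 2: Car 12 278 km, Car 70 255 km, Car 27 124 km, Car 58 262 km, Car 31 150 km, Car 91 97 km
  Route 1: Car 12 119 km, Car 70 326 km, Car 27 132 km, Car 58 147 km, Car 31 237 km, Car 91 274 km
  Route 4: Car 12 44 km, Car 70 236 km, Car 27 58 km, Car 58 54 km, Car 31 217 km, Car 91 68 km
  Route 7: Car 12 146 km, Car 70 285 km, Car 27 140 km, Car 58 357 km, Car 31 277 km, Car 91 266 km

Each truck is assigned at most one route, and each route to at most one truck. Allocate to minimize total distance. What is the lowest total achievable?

Min total: 684 km

This is a one-to-one assignment (minimum-cost bipartite matching).
Optimal: Car 12→Route 1 (119 km), Car 70→Route 3 (186 km), Car 27→Route 7 (140 km), Car 58→Route 4 (54 km), Car 31→Route 5 (88 km), Car 91→Route 2 (97 km) — total 119+186+140+54+88+97 = 684 km.
Column-greedy (each route in turn goes to its cheapest remaining truck) gives 776 km, worse by 92.
Next-best assignment: Car 12→Route 4, Car 70→Route 3, Car 27→Route 7, Car 58→Route 1, Car 31→Route 5, Car 91→Route 2 = 702 km.
Every other assignment is strictly worse.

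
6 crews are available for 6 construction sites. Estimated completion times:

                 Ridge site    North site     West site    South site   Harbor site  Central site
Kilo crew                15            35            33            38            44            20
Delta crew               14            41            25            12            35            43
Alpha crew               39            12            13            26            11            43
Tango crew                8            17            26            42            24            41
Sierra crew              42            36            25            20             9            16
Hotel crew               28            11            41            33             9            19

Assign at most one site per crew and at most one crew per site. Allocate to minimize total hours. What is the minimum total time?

Min total: 73 hours

Optimal: Kilo crew→Central site (20 hours), Delta crew→South site (12 hours), Alpha crew→West site (13 hours), Tango crew→Ridge site (8 hours), Sierra crew→Harbor site (9 hours), Hotel crew→North site (11 hours) — total 20+12+13+8+9+11 = 73 hours.
Row-greedy (each crew in turn takes its cheapest remaining site) gives 112 hours, worse by 39.
Next-best assignment: Kilo crew→Ridge site, Delta crew→South site, Alpha crew→West site, Tango crew→North site, Sierra crew→Central site, Hotel crew→Harbor site = 82 hours.
No other one-to-one assignment undercuts 73 hours.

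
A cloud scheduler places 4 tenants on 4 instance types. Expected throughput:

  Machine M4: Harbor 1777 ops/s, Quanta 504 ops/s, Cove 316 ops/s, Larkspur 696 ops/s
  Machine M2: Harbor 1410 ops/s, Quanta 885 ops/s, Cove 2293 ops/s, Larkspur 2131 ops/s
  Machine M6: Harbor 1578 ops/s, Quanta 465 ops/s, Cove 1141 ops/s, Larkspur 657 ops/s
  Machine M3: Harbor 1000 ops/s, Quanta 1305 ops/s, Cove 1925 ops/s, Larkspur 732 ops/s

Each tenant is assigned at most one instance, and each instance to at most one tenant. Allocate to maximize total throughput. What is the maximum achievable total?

Optimal: Harbor→Machine M4 (1777 ops/s), Quanta→Machine M3 (1305 ops/s), Cove→Machine M6 (1141 ops/s), Larkspur→Machine M2 (2131 ops/s) — total 1777+1305+1141+2131 = 6354 ops/s.
Column-greedy (each instance in turn goes to its best remaining tenant) gives 6032 ops/s, worse by 322.
Swapping Harbor↔Quanta (Harbor→Machine M3 1000 ops/s, Quanta→Machine M4 504 ops/s) loses 1578.
No other one-to-one assignment exceeds 6354 ops/s.

Maximum total: 6354 ops/s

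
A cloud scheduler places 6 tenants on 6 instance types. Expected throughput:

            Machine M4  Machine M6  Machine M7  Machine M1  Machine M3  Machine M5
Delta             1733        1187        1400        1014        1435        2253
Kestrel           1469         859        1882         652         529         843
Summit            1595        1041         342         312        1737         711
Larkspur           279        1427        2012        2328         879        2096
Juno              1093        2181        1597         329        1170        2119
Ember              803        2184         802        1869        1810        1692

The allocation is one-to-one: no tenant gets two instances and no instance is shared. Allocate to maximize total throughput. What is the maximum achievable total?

Optimal: Delta→Machine M5 (2253 ops/s), Kestrel→Machine M7 (1882 ops/s), Summit→Machine M4 (1595 ops/s), Larkspur→Machine M1 (2328 ops/s), Juno→Machine M6 (2181 ops/s), Ember→Machine M3 (1810 ops/s) — total 2253+1882+1595+2328+2181+1810 = 12049 ops/s.
Max-entry greedy (repeatedly take the single best remaining cell) gives 11477 ops/s, worse by 572.
Next-best assignment: Delta→Machine M4, Kestrel→Machine M7, Summit→Machine M3, Larkspur→Machine M1, Juno→Machine M5, Ember→Machine M6 = 11983 ops/s.

Max total: 12049 ops/s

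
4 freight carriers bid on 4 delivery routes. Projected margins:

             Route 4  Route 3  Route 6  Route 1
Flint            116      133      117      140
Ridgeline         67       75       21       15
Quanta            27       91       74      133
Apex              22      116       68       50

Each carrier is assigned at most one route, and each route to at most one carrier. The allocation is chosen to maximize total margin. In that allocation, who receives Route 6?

Optimal: Flint→Route 6 ($117k), Ridgeline→Route 4 ($67k), Quanta→Route 1 ($133k), Apex→Route 3 ($116k) — total 117+67+133+116 = $433k.
Column-greedy (each route in turn goes to its best remaining carrier) gives $321k, worse by 112.
Next-best assignment: Flint→Route 3, Ridgeline→Route 4, Quanta→Route 1, Apex→Route 6 = $401k.
Swapping Quanta↔Flint (Quanta→Route 6 $74k, Flint→Route 1 $140k) loses 36.
No other one-to-one assignment exceeds $433k.
Flint's own top route is Route 1 ($140k), but forcing Flint→Route 1 and reassigning the rest optimally gives only $397k — worse by 36.

Flint receives Route 6.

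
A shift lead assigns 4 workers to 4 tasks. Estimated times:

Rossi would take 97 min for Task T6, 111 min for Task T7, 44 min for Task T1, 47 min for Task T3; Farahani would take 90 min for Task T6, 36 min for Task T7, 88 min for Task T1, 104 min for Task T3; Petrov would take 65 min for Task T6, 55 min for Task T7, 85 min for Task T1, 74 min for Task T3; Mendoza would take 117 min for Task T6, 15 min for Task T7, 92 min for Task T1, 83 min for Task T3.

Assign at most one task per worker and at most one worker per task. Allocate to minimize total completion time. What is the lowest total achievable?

Optimal: Rossi→Task T3 (47 min), Farahani→Task T1 (88 min), Petrov→Task T6 (65 min), Mendoza→Task T7 (15 min) — total 47+88+65+15 = 215 min.
Min-entry greedy (repeatedly take the single cheapest remaining cell) gives 228 min, worse by 13.
Next-best assignment: Rossi→Task T1, Farahani→Task T6, Petrov→Task T3, Mendoza→Task T7 = 223 min.
Swapping Farahani↔Rossi (Farahani→Task T3 104 min, Rossi→Task T1 44 min) adds 13.
Every other assignment is strictly worse.

Minimum total: 215 min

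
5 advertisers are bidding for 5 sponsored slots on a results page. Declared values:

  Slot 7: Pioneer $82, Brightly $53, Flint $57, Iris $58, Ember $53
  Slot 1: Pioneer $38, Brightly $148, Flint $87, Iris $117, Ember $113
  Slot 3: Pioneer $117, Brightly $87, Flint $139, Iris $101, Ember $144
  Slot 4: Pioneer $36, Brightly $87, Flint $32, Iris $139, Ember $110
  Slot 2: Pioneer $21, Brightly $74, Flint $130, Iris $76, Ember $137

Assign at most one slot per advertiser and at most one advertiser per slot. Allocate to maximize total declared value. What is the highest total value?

Max total: $645

Optimal: Pioneer→Slot 7 ($82), Brightly→Slot 1 ($148), Flint→Slot 3 ($139), Iris→Slot 4 ($139), Ember→Slot 2 ($137) — total 82+148+139+139+137 = $645.
Every other assignment is strictly worse.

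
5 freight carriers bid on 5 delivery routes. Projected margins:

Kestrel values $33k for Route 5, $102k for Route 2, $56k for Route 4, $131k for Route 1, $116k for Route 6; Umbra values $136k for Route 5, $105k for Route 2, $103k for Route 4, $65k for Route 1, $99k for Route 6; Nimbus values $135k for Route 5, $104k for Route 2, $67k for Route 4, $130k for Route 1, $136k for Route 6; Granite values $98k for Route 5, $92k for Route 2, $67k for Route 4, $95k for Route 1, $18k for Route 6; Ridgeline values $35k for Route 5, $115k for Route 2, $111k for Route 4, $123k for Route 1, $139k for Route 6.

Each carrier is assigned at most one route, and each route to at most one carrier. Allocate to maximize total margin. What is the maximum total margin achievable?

Maximum total: $606k

This is a one-to-one assignment (maximum-weight bipartite matching).
Optimal: Kestrel→Route 1 ($131k), Umbra→Route 5 ($136k), Nimbus→Route 6 ($136k), Granite→Route 2 ($92k), Ridgeline→Route 4 ($111k) — total 131+136+136+92+111 = $606k.
Max-entry greedy (repeatedly take the single best remaining cell) gives $577k, worse by 29.
No other one-to-one assignment exceeds $606k.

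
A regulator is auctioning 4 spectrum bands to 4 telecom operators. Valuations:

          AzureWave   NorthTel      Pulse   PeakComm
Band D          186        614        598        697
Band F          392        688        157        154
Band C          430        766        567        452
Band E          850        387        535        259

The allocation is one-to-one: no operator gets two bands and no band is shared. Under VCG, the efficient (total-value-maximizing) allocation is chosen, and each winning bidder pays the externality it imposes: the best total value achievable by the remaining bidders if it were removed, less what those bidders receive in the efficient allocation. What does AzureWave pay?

Efficient allocation: AzureWave→Band E ($850M), NorthTel→Band F ($688M), Pulse→Band C ($567M), PeakComm→Band D ($697M); total welfare W = $2802M.
AzureWave receives Band E at value $850M, so the others get W − 850 = $1952M.
Without AzureWave: best allocation of the remaining 3 bidders over all 4 bands is NorthTel→Band C ($766M), Pulse→Band E ($535M), PeakComm→Band D ($697M), total $1998M.
VCG payment = (others' best without AzureWave) − (others' welfare with AzureWave) = 1998 − 1952 = $46M.

AzureWave pays $46M.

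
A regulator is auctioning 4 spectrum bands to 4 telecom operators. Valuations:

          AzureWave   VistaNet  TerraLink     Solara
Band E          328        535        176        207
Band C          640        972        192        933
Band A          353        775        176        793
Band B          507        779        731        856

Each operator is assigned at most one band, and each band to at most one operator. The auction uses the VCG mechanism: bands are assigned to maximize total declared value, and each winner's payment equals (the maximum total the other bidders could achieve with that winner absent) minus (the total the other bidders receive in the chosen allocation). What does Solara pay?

Efficient allocation: AzureWave→Band E ($328M), VistaNet→Band C ($972M), TerraLink→Band B ($731M), Solara→Band A ($793M); total welfare W = $2824M.
Solara receives Band A at value $793M, so the others get W − 793 = $2031M.
Without Solara: best allocation of the remaining 3 bidders over all 4 bands is AzureWave→Band C ($640M), VistaNet→Band A ($775M), TerraLink→Band B ($731M), total $2146M.
VCG payment = (others' best without Solara) − (others' welfare with Solara) = 2146 − 2031 = $115M.

Solara pays $115M.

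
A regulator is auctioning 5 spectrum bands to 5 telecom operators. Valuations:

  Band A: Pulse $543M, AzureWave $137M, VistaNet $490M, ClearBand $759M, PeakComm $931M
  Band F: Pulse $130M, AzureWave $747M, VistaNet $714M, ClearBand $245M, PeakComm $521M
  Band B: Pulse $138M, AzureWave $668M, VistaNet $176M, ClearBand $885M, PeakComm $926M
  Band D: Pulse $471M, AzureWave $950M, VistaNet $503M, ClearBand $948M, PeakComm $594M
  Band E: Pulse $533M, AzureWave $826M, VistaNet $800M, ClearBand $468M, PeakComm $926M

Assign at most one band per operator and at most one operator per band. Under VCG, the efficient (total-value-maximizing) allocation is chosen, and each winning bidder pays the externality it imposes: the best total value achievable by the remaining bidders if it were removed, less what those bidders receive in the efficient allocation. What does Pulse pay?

Pulse pays $91M.

Efficient allocation: Pulse→Band A ($543M), AzureWave→Band D ($950M), VistaNet→Band F ($714M), ClearBand→Band B ($885M), PeakComm→Band E ($926M); total welfare W = $4018M.
Pulse receives Band A at value $543M, so the others get W − 543 = $3475M.
Without Pulse: best allocation of the remaining 4 bidders over all 5 bands is AzureWave→Band D ($950M), VistaNet→Band E ($800M), ClearBand→Band B ($885M), PeakComm→Band A ($931M), total $3566M.
VCG payment = (others' best without Pulse) − (others' welfare with Pulse) = 3566 − 3475 = $91M.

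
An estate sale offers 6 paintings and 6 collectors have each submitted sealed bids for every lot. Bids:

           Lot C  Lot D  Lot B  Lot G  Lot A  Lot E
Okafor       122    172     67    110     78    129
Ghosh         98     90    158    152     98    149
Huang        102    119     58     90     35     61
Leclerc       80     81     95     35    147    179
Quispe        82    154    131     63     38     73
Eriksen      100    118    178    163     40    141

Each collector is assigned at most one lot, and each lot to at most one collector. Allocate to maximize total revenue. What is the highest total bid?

Max total: $864

This is the linear assignment problem.
Optimal: Okafor→Lot D ($172), Ghosh→Lot E ($149), Huang→Lot C ($102), Leclerc→Lot A ($147), Quispe→Lot B ($131), Eriksen→Lot G ($163) — total 172+149+102+147+131+163 = $864.
Column-greedy (each lot in turn goes to its best remaining collector) gives $814, worse by 50.
Next-best assignment: Okafor→Lot E, Ghosh→Lot G, Huang→Lot C, Leclerc→Lot A, Quispe→Lot D, Eriksen→Lot B = $862.
Swapping Ghosh↔Quispe (Ghosh→Lot B $158, Quispe→Lot E $73) loses 49.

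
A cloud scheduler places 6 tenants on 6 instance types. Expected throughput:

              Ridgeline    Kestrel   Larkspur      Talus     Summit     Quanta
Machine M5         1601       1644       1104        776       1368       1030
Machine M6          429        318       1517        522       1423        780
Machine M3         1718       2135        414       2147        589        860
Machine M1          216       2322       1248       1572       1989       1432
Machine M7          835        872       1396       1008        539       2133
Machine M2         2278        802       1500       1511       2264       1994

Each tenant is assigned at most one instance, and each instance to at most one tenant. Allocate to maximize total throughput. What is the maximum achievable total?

Max total: 11984 ops/s

Optimal: Ridgeline→Machine M5 (1601 ops/s), Kestrel→Machine M1 (2322 ops/s), Larkspur→Machine M6 (1517 ops/s), Talus→Machine M3 (2147 ops/s), Summit→Machine M2 (2264 ops/s), Quanta→Machine M7 (2133 ops/s) — total 1601+2322+1517+2147+2264+2133 = 11984 ops/s.
Max-entry greedy (repeatedly take the single best remaining cell) gives 11765 ops/s, worse by 219.
Checked against all permutations: 11984 ops/s is optimal.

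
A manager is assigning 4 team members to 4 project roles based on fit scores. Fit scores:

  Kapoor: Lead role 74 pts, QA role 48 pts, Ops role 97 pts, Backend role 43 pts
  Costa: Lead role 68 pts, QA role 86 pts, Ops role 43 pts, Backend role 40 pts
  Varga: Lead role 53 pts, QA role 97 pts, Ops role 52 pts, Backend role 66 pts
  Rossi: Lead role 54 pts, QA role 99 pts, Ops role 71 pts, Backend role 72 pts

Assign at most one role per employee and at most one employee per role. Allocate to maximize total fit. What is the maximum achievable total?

Optimal: Kapoor→Ops role (97 pts), Costa→Lead role (68 pts), Varga→QA role (97 pts), Rossi→Backend role (72 pts) — total 97+68+97+72 = 334 pts.
Column-greedy (each role in turn goes to its best remaining employee) gives 265 pts, worse by 69.
Next-best assignment: Kapoor→Ops role, Costa→Lead role, Varga→Backend role, Rossi→QA role = 330 pts.
Swapping Varga↔Rossi (Varga→Backend role 66 pts, Rossi→QA role 99 pts) loses 4.
Every other assignment is strictly worse.

Max total: 334 pts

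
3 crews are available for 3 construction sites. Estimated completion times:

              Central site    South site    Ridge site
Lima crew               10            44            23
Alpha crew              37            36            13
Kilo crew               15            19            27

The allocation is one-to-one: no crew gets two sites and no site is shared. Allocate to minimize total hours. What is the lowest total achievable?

Minimum total: 42 hours

Optimal: Lima crew→Central site (10 hours), Alpha crew→Ridge site (13 hours), Kilo crew→South site (19 hours) — total 10+13+19 = 42 hours.
Every other assignment is strictly worse.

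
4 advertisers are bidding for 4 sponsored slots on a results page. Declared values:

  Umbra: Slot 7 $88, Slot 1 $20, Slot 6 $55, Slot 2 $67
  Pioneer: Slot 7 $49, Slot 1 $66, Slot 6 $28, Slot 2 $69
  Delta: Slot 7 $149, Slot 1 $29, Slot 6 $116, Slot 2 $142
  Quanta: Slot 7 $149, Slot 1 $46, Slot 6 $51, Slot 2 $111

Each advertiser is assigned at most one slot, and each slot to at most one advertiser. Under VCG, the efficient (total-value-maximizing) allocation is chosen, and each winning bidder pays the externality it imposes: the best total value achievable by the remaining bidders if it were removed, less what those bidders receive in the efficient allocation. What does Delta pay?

Efficient allocation: Umbra→Slot 6 ($55), Pioneer→Slot 1 ($66), Delta→Slot 2 ($142), Quanta→Slot 7 ($149); total welfare W = $412.
Delta receives Slot 2 at value $142, so the others get W − 142 = $270.
Without Delta: best allocation of the remaining 3 bidders over all 4 slots is Umbra→Slot 2 ($67), Pioneer→Slot 1 ($66), Quanta→Slot 7 ($149), total $282.
VCG payment = (others' best without Delta) − (others' welfare with Delta) = 282 − 270 = $12.

Delta pays $12.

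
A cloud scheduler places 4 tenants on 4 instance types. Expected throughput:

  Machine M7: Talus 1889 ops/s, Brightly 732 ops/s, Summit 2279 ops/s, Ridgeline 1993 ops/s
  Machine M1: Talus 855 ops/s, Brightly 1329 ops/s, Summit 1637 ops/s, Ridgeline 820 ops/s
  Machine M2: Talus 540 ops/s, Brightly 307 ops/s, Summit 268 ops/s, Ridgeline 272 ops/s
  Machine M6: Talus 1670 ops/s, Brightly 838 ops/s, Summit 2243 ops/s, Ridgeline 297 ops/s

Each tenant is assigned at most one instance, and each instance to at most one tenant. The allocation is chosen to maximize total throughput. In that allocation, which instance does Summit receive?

Summit receives Machine M6.

Optimal: Talus→Machine M2 (540 ops/s), Brightly→Machine M1 (1329 ops/s), Summit→Machine M6 (2243 ops/s), Ridgeline→Machine M7 (1993 ops/s) — total 540+1329+2243+1993 = 6105 ops/s.
Row-greedy (each tenant in turn takes its best remaining instance) gives 5733 ops/s, worse by 372.
Next-best assignment: Talus→Machine M7, Brightly→Machine M1, Summit→Machine M6, Ridgeline→Machine M2 = 5733 ops/s.
Swapping Summit↔Brightly (Summit→Machine M1 1637 ops/s, Brightly→Machine M6 838 ops/s) loses 1097.
No other one-to-one assignment exceeds 6105 ops/s.
Summit's own top instance is Machine M7 (2279 ops/s), but forcing Summit→Machine M7 and reassigning the rest optimally gives only 5550 ops/s — worse by 555.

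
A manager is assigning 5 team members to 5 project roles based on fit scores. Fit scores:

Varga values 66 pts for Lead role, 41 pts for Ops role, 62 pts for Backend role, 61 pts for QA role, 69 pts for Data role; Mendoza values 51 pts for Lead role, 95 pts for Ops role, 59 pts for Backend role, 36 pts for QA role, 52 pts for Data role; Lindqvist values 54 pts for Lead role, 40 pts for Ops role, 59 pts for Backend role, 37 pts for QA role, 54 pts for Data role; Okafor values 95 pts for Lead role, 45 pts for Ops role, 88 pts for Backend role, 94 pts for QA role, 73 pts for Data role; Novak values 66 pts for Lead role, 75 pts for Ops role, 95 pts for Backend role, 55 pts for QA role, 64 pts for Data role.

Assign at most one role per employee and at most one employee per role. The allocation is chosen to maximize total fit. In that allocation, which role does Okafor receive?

Optimal: Varga→Data role (69 pts), Mendoza→Ops role (95 pts), Lindqvist→Lead role (54 pts), Okafor→QA role (94 pts), Novak→Backend role (95 pts) — total 69+95+54+94+95 = 407 pts.
Column-greedy (each role in turn goes to its best remaining employee) gives 400 pts, worse by 7.
Next-best assignment: Varga→Lead role, Mendoza→Ops role, Lindqvist→Data role, Okafor→QA role, Novak→Backend role = 404 pts.
Every other assignment is strictly worse.
Okafor's own top role is Lead role (95 pts), but forcing Okafor→Lead role and reassigning the rest optimally gives only 400 pts — worse by 7.

Okafor receives QA role.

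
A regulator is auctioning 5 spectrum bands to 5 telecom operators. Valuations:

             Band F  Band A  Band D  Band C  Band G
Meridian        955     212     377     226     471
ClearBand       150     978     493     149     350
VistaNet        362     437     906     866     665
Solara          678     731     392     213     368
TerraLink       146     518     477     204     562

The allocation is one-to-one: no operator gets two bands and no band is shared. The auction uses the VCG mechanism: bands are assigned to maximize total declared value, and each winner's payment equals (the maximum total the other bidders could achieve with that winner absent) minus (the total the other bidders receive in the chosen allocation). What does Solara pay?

Efficient allocation: Meridian→Band F ($955M), ClearBand→Band A ($978M), VistaNet→Band C ($866M), Solara→Band D ($392M), TerraLink→Band G ($562M); total welfare W = $3753M.
Solara receives Band D at value $392M, so the others get W − 392 = $3361M.
Without Solara: best allocation of the remaining 4 bidders over all 5 bands is Meridian→Band F ($955M), ClearBand→Band A ($978M), VistaNet→Band D ($906M), TerraLink→Band G ($562M), total $3401M.
VCG payment = (others' best without Solara) − (others' welfare with Solara) = 3401 − 3361 = $40M.

Solara pays $40M.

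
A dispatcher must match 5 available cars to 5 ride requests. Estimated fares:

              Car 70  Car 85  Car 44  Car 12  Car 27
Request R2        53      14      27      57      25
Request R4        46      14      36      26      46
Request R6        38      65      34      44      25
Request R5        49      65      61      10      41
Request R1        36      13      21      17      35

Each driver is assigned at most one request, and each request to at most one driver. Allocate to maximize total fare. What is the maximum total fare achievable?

This is a one-to-one assignment (maximum-weight bipartite matching).
Optimal: Car 70→Request R1 ($36), Car 85→Request R6 ($65), Car 44→Request R5 ($61), Car 12→Request R2 ($57), Car 27→Request R4 ($46) — total 36+65+61+57+46 = $265.
Row-greedy (each driver in turn takes its best remaining request) gives $240, worse by 25.
Next-best assignment: Car 70→Request R4, Car 85→Request R6, Car 44→Request R5, Car 12→Request R2, Car 27→Request R1 = $264.

Maximum total: $265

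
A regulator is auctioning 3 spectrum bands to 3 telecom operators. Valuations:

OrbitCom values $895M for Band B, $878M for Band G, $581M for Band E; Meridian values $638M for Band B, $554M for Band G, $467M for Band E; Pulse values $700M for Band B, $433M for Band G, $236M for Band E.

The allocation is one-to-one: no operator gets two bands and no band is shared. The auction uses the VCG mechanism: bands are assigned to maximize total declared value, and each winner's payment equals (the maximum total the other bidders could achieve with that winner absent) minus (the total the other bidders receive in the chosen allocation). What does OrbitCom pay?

OrbitCom pays $87M.

Efficient allocation: OrbitCom→Band G ($878M), Meridian→Band E ($467M), Pulse→Band B ($700M); total welfare W = $2045M.
OrbitCom receives Band G at value $878M, so the others get W − 878 = $1167M.
Without OrbitCom: best allocation of the remaining 2 bidders over all 3 bands is Meridian→Band G ($554M), Pulse→Band B ($700M), total $1254M.
VCG payment = (others' best without OrbitCom) − (others' welfare with OrbitCom) = 1254 − 1167 = $87M.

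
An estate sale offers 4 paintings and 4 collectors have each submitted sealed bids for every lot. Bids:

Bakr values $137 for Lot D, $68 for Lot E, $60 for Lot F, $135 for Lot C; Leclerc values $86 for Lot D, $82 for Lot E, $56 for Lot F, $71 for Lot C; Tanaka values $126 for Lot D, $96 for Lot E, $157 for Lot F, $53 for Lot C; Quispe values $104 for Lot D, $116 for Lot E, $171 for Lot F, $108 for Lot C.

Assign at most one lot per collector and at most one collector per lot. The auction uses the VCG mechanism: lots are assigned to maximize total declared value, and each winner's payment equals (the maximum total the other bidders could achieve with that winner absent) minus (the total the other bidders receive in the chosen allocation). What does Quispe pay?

Efficient allocation: Bakr→Lot C ($135), Leclerc→Lot E ($82), Tanaka→Lot D ($126), Quispe→Lot F ($171); total welfare W = $514.
Quispe receives Lot F at value $171, so the others get W − 171 = $343.
Without Quispe: best allocation of the remaining 3 bidders over all 4 lots is Bakr→Lot C ($135), Leclerc→Lot D ($86), Tanaka→Lot F ($157), total $378.
VCG payment = (others' best without Quispe) − (others' welfare with Quispe) = 378 − 343 = $35.

Quispe pays $35.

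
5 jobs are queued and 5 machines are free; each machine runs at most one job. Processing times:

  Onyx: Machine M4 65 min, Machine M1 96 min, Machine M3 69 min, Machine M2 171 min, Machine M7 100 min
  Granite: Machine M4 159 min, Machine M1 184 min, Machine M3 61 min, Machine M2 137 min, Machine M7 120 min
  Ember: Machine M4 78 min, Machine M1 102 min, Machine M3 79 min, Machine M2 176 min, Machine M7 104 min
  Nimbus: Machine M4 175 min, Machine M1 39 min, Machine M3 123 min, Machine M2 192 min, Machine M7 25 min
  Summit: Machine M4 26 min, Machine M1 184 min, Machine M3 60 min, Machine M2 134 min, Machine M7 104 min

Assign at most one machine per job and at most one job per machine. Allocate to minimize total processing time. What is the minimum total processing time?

Optimal: Onyx→Machine M3 (69 min), Granite→Machine M2 (137 min), Ember→Machine M1 (102 min), Nimbus→Machine M7 (25 min), Summit→Machine M4 (26 min) — total 69+137+102+25+26 = 359 min.
Min-entry greedy (repeatedly take the single cheapest remaining cell) gives 384 min, worse by 25.

Min total: 359 min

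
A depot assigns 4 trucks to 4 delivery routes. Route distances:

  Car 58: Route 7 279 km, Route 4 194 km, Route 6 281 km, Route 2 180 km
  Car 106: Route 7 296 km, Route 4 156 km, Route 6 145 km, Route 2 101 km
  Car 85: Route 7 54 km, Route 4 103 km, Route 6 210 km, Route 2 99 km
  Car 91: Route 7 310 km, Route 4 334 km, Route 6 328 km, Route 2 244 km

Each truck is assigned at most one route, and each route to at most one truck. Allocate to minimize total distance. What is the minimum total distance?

Optimal: Car 58→Route 4 (194 km), Car 106→Route 6 (145 km), Car 85→Route 7 (54 km), Car 91→Route 2 (244 km) — total 194+145+54+244 = 637 km.
Column-greedy (each route in turn goes to its cheapest remaining truck) gives 735 km, worse by 98.

Minimum total: 637 km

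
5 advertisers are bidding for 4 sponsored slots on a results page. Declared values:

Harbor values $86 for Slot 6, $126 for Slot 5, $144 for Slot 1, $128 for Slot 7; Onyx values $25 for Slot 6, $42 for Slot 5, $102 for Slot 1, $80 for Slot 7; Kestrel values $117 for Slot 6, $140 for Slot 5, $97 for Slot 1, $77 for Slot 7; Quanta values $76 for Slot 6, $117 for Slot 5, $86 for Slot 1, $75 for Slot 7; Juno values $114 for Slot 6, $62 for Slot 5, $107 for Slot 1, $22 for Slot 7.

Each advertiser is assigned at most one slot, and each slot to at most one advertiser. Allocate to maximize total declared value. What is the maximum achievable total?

This is the linear assignment problem.
Optimal: Juno→Slot 6 ($114), Kestrel→Slot 5 ($140), Onyx→Slot 1 ($102), Harbor→Slot 7 ($128) — total 114+140+102+128 = $484.
Column-greedy (each slot in turn goes to its best remaining advertiser) gives $430, worse by 54.

Max total: $484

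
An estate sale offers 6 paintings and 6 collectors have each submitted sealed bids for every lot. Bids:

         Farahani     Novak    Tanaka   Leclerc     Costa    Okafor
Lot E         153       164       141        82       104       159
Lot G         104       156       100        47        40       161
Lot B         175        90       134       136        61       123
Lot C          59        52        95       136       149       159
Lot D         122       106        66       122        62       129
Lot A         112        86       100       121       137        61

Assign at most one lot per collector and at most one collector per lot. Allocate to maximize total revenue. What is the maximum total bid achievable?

Maximum total: $890

Treat this as an assignment problem: match each collector to one lot.
Optimal: Farahani→Lot B ($175), Novak→Lot G ($156), Tanaka→Lot E ($141), Leclerc→Lot D ($122), Costa→Lot A ($137), Okafor→Lot C ($159) — total 175+156+141+122+137+159 = $890.
Row-greedy (each collector in turn takes its best remaining lot) gives $841, worse by 49.
Swapping Leclerc↔Novak (Leclerc→Lot G $47, Novak→Lot D $106) loses 125.
Checked against all permutations: $890 is optimal.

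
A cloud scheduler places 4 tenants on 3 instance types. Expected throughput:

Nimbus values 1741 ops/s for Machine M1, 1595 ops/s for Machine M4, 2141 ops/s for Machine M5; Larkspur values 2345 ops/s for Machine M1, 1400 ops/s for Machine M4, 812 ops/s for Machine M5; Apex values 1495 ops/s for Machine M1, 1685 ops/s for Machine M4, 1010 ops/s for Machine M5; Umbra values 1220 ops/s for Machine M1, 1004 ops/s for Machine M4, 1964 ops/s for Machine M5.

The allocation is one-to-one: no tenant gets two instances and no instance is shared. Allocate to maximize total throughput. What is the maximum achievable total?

Maximum total: 6171 ops/s

Optimal: Larkspur→Machine M1 (2345 ops/s), Apex→Machine M4 (1685 ops/s), Nimbus→Machine M5 (2141 ops/s) — total 2345+1685+2141 = 6171 ops/s.
Next-best assignment: Larkspur→Machine M1, Apex→Machine M4, Umbra→Machine M5 = 5994 ops/s.
Every other assignment is strictly worse.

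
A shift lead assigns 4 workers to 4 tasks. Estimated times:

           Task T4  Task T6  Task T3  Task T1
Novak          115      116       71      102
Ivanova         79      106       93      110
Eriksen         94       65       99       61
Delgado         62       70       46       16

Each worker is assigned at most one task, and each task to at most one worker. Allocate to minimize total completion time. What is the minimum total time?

Optimal: Novak→Task T3 (71 min), Ivanova→Task T4 (79 min), Eriksen→Task T6 (65 min), Delgado→Task T1 (16 min) — total 71+79+65+16 = 231 min.
Row-greedy (each worker in turn takes its cheapest remaining task) gives 281 min, worse by 50.
Swapping Delgado↔Ivanova (Delgado→Task T4 62 min, Ivanova→Task T1 110 min) adds 77.

Minimum total: 231 min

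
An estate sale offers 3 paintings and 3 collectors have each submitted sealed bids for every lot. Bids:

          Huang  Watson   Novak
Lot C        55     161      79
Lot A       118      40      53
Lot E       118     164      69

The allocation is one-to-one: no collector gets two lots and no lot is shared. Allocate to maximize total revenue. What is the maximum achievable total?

Treat this as an assignment problem: match each collector to one lot.
Optimal: Huang→Lot A ($118), Watson→Lot E ($164), Novak→Lot C ($79) — total 118+164+79 = $361.
Column-greedy (each lot in turn goes to its best remaining collector) gives $348, worse by 13.
Next-best assignment: Huang→Lot A, Watson→Lot C, Novak→Lot E = $348.
Every other assignment is strictly worse.

Max total: $361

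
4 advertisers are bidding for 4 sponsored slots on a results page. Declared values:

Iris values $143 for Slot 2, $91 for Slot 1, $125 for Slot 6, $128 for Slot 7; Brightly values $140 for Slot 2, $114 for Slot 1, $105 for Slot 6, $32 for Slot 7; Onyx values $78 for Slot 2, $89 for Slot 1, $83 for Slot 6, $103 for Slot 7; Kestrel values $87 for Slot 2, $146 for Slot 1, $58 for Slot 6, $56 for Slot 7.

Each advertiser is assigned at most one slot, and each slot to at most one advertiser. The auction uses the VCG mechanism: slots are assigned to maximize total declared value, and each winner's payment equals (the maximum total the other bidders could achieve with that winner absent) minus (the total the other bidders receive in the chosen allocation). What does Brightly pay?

Brightly pays $18.

Efficient allocation: Iris→Slot 6 ($125), Brightly→Slot 2 ($140), Onyx→Slot 7 ($103), Kestrel→Slot 1 ($146); total welfare W = $514.
Brightly receives Slot 2 at value $140, so the others get W − 140 = $374.
Without Brightly: best allocation of the remaining 3 bidders over all 4 slots is Iris→Slot 2 ($143), Onyx→Slot 7 ($103), Kestrel→Slot 1 ($146), total $392.
VCG payment = (others' best without Brightly) − (others' welfare with Brightly) = 392 − 374 = $18.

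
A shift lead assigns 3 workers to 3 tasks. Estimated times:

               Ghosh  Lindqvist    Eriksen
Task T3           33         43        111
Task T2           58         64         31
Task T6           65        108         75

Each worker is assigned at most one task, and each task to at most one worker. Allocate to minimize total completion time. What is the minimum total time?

This is a one-to-one assignment (minimum-cost bipartite matching).
Optimal: Ghosh→Task T6 (65 min), Lindqvist→Task T3 (43 min), Eriksen→Task T2 (31 min) — total 65+43+31 = 139 min.
Next-best assignment: Ghosh→Task T3, Lindqvist→Task T2, Eriksen→Task T6 = 172 min.
Checked against all permutations: 139 min is optimal.

Minimum total: 139 min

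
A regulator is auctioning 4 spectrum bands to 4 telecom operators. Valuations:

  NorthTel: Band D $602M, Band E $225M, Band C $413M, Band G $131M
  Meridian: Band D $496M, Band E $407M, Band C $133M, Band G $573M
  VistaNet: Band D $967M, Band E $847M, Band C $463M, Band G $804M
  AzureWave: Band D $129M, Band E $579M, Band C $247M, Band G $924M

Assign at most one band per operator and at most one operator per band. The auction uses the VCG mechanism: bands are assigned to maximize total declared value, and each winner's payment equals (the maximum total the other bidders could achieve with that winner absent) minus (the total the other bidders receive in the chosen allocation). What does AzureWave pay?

Efficient allocation: NorthTel→Band C ($413M), Meridian→Band E ($407M), VistaNet→Band D ($967M), AzureWave→Band G ($924M); total welfare W = $2711M.
AzureWave receives Band G at value $924M, so the others get W − 924 = $1787M.
Without AzureWave: best allocation of the remaining 3 bidders over all 4 bands is NorthTel→Band D ($602M), Meridian→Band G ($573M), VistaNet→Band E ($847M), total $2022M.
VCG payment = (others' best without AzureWave) − (others' welfare with AzureWave) = 2022 − 1787 = $235M.

AzureWave pays $235M.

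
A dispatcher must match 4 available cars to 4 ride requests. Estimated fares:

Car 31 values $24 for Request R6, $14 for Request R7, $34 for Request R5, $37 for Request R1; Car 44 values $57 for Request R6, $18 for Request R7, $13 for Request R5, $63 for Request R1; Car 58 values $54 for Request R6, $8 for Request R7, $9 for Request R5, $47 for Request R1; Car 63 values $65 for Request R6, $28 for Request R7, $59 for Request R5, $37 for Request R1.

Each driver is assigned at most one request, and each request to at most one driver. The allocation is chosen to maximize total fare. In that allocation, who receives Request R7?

Optimal: Car 31→Request R7 ($14), Car 44→Request R1 ($63), Car 58→Request R6 ($54), Car 63→Request R5 ($59) — total 14+63+54+59 = $190.
Max-entry greedy (repeatedly take the single best remaining cell) gives $170, worse by 20.
Next-best assignment: Car 31→Request R5, Car 44→Request R1, Car 58→Request R6, Car 63→Request R7 = $179.
Car 31's own top request is Request R1 ($37), but forcing Car 31→Request R1 and reassigning the rest optimally gives only $168 — worse by 22.

Car 31 receives Request R7.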